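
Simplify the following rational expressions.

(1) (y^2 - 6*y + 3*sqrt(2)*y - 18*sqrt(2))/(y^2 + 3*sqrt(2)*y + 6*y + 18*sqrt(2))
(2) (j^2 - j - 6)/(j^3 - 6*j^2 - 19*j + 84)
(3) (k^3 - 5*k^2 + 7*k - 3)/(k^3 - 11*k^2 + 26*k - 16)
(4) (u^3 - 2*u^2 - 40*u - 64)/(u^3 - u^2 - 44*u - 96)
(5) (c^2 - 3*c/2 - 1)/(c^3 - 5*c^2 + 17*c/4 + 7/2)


(1) = (y - 6)/(y + 6)
(2) = (j + 2)/(j^2 - 3*j - 28)
(3) = (k^2 - 4*k + 3)/(k^2 - 10*k + 16)
(4) = (u + 2)/(u + 3)
(5) = 2/(2*c - 7)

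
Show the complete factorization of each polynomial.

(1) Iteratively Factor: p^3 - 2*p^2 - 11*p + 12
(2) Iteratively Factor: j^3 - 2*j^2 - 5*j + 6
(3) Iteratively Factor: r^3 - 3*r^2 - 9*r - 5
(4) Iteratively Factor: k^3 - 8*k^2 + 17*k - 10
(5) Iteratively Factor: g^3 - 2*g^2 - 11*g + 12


(1) = (p + 3)*(p^2 - 5*p + 4) = (p - 4)*(p + 3)*(p - 1)
(2) = (j - 3)*(j^2 + j - 2) = (j - 3)*(j - 1)*(j + 2)
(3) = (r - 5)*(r^2 + 2*r + 1) = (r - 5)*(r + 1)*(r + 1)
(4) = (k - 5)*(k^2 - 3*k + 2) = (k - 5)*(k - 1)*(k - 2)
(5) = (g + 3)*(g^2 - 5*g + 4) = (g - 4)*(g + 3)*(g - 1)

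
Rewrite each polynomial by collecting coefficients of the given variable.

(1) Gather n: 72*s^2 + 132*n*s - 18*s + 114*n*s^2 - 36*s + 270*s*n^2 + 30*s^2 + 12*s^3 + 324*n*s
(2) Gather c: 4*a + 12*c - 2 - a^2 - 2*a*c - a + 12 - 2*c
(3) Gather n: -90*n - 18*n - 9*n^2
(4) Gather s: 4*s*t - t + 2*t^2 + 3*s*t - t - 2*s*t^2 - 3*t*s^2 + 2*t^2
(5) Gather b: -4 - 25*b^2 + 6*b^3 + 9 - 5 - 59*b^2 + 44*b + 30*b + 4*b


(1) = 270*n^2*s + n*(114*s^2 + 456*s) + 12*s^3 + 102*s^2 - 54*s
(2) = -a^2 + 3*a + c*(10 - 2*a) + 10
(3) = -9*n^2 - 108*n
(4) = -3*s^2*t + s*(-2*t^2 + 7*t) + 4*t^2 - 2*t
(5) = 6*b^3 - 84*b^2 + 78*b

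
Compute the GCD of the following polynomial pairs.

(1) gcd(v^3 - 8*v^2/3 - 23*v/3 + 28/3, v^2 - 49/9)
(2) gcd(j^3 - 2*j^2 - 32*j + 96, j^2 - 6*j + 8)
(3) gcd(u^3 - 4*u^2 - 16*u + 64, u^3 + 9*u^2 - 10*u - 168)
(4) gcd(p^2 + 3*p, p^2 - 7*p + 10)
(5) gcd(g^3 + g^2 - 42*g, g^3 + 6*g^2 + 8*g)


(1) = v + 7/3
(2) = j - 4
(3) = u - 4
(4) = gcd(p*(p + 3), (p - 5)*(p - 2)) = 1
(5) = g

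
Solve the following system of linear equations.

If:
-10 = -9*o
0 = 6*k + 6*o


Then:
k = -10/9
o = 10/9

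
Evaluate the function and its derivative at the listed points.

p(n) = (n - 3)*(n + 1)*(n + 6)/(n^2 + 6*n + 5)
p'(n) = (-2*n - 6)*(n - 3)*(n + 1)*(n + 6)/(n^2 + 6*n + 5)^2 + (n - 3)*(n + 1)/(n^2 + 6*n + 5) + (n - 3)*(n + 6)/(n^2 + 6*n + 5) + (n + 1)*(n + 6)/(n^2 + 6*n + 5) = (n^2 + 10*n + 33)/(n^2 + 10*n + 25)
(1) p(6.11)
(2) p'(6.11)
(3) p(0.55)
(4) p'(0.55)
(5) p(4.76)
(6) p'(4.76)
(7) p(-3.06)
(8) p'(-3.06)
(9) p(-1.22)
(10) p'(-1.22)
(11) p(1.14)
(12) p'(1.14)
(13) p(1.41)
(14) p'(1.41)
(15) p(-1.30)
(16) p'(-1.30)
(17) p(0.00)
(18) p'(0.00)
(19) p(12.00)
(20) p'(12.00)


(1) = 3.39
(2) = 1.06
(3) = -2.89
(4) = 1.26
(5) = 1.94
(6) = 1.08
(7) = -9.18
(8) = 3.13
(9) = -5.34
(10) = 1.56
(11) = -2.16
(12) = 1.21
(13) = -1.84
(14) = 1.19
(15) = -5.46
(16) = 1.58
(17) = -3.60
(18) = 1.32
(19) = 9.53
(20) = 1.03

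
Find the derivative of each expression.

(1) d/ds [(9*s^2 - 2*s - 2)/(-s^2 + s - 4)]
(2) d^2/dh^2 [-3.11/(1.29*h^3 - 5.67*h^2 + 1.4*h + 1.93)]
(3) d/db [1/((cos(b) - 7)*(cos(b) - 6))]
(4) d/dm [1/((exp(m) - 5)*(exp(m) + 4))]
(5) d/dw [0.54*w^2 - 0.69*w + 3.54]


(1) = (7*s^2 - 76*s + 10)/(s^4 - 2*s^3 + 9*s^2 - 8*s + 16)
(2) = ((24.0714*h - 35.2674)*(1.29*h^3 - 5.67*h^2 + 1.4*h + 1.93) - 3.11*(3.87*h^2 - 11.34*h + 1.4)*(7.74*h^2 - 22.68*h + 2.8))/(1.29*h^3 - 5.67*h^2 + 1.4*h + 1.93)^3
(3) = (2*cos(b) - 13)*sin(b)/((cos(b) - 7)^2*(cos(b) - 6)^2)
(4) = (1 - 2*exp(m))*exp(m)/(exp(4*m) - 2*exp(3*m) - 39*exp(2*m) + 40*exp(m) + 400)
(5) = 1.08*w - 0.69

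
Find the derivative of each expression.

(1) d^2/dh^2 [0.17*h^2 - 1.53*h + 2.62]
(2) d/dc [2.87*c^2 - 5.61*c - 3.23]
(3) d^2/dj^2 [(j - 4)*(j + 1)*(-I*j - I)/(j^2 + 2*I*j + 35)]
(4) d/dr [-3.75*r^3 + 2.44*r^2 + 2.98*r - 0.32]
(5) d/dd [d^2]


(1) = 0.340000000000000
(2) = 5.74*c - 5.61
(3) = (j^3*(8 + 92*I) + j^2*(420 - 396*I) + j*(-48 - 8820*I) + 980 + 4588*I)/(j^6 + 6*I*j^5 + 93*j^4 + 412*I*j^3 + 3255*j^2 + 7350*I*j + 42875)
(4) = -11.25*r^2 + 4.88*r + 2.98
(5) = 2*d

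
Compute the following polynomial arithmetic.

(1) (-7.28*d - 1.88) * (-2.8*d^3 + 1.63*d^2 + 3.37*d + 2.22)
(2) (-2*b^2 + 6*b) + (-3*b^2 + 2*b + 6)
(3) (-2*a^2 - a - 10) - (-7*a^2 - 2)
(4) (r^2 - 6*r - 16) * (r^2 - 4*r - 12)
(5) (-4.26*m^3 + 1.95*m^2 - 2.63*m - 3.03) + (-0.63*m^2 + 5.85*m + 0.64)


(1) = 20.384*d^4 - 6.6024*d^3 - 27.598*d^2 - 22.4972*d - 4.1736
(2) = -5*b^2 + 8*b + 6
(3) = 5*a^2 - a - 8
(4) = r^4 - 10*r^3 - 4*r^2 + 136*r + 192
(5) = -4.26*m^3 + 1.32*m^2 + 3.22*m - 2.39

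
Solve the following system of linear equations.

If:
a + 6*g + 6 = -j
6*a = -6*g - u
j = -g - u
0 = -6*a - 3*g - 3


Then:
a = -1/3
g = -1/3
j = -11/3
u = 4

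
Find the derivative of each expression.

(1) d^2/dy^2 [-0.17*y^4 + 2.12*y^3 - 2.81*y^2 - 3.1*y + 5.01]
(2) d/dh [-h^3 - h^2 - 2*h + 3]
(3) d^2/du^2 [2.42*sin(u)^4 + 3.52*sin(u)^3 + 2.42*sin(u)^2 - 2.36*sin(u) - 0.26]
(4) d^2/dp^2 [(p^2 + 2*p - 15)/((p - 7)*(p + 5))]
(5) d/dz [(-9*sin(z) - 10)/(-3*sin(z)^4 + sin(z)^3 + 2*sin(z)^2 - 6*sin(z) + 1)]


(1) = -2.04*y^2 + 12.72*y - 5.62
(2) = -3*h^2 - 2*h - 2
(3) = -38.72*sin(u)^4 - 31.68*sin(u)^3 + 19.36*sin(u)^2 + 23.48*sin(u) + 4.84
(4) = 8/(p^3 - 21*p^2 + 147*p - 343)
(5) = (-81*sin(z)^4 - 102*sin(z)^3 + 48*sin(z)^2 + 40*sin(z) - 69)*cos(z)/(-3*sin(z)^4 + sin(z)^3 + 2*sin(z)^2 - 6*sin(z) + 1)^2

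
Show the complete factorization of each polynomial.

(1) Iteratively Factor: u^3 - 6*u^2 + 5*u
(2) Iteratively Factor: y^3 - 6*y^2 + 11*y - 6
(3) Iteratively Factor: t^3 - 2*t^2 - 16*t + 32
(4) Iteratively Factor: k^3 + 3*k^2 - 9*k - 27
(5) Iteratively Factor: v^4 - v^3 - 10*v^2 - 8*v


(1) = (u - 1)*(u^2 - 5*u) = (u - 5)*(u - 1)*(u)
(2) = (y - 1)*(y^2 - 5*y + 6) = (y - 3)*(y - 1)*(y - 2)
(3) = (t + 4)*(t^2 - 6*t + 8) = (t - 2)*(t + 4)*(t - 4)
(4) = (k + 3)*(k^2 - 9) = (k - 3)*(k + 3)*(k + 3)
(5) = (v - 4)*(v^3 + 3*v^2 + 2*v) = (v - 4)*(v + 1)*(v^2 + 2*v) = v*(v - 4)*(v + 1)*(v + 2)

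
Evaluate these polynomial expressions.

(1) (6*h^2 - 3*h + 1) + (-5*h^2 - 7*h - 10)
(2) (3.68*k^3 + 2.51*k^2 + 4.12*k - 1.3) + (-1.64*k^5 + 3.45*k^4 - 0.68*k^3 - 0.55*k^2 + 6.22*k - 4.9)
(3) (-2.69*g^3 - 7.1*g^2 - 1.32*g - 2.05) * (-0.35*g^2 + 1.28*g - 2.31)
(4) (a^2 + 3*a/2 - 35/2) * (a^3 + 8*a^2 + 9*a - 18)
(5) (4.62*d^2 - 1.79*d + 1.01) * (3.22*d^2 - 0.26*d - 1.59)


(1) = h^2 - 10*h - 9
(2) = -1.64*k^5 + 3.45*k^4 + 3.0*k^3 + 1.96*k^2 + 10.34*k - 6.2
(3) = 0.9415*g^5 - 0.9582*g^4 - 2.4121*g^3 + 15.4289*g^2 + 0.4252*g + 4.7355
(4) = a^5 + 19*a^4/2 + 7*a^3/2 - 289*a^2/2 - 369*a/2 + 315
(5) = 14.8764*d^4 - 6.965*d^3 - 3.6282*d^2 + 2.5835*d - 1.6059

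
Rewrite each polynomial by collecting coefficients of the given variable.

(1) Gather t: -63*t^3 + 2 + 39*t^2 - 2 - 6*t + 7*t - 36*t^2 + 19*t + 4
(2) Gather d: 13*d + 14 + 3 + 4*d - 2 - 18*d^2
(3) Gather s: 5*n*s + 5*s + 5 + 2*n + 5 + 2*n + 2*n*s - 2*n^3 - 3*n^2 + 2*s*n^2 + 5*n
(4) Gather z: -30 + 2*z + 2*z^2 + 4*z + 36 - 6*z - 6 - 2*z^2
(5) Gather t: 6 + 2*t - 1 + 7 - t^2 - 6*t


(1) = -63*t^3 + 3*t^2 + 20*t + 4
(2) = -18*d^2 + 17*d + 15
(3) = -2*n^3 - 3*n^2 + 9*n + s*(2*n^2 + 7*n + 5) + 10
(4) = 0
(5) = -t^2 - 4*t + 12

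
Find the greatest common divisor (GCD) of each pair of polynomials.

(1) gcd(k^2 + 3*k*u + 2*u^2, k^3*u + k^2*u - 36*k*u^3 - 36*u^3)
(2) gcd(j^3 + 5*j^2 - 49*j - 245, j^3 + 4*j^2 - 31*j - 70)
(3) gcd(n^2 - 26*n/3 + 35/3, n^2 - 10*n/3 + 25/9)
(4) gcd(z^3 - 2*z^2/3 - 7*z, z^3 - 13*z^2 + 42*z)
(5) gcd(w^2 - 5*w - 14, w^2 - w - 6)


(1) = gcd((k + u)*(k + 2*u), (k - 6*u)*(k + 6*u)*(k*u + u)) = 1
(2) = j + 7
(3) = n - 5/3
(4) = z
(5) = gcd((w - 7)*(w + 2), (w - 3)*(w + 2)) = w + 2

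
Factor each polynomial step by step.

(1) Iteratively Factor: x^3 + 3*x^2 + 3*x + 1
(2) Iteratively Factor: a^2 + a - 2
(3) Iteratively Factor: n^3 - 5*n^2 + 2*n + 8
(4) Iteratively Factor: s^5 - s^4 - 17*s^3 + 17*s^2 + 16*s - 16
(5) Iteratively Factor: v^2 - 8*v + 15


(1) = (x + 1)*(x^2 + 2*x + 1) = (x + 1)^2*(x + 1)
(2) = (a - 1)*(a + 2)
(3) = (n - 2)*(n^2 - 3*n - 4) = (n - 4)*(n - 2)*(n + 1)
(4) = (s + 4)*(s^4 - 5*s^3 + 3*s^2 + 5*s - 4) = (s - 1)*(s + 4)*(s^3 - 4*s^2 - s + 4) = (s - 4)*(s - 1)*(s + 4)*(s^2 - 1) = (s - 4)*(s - 1)*(s + 1)*(s + 4)*(s - 1)
(5) = (v - 3)*(v - 5)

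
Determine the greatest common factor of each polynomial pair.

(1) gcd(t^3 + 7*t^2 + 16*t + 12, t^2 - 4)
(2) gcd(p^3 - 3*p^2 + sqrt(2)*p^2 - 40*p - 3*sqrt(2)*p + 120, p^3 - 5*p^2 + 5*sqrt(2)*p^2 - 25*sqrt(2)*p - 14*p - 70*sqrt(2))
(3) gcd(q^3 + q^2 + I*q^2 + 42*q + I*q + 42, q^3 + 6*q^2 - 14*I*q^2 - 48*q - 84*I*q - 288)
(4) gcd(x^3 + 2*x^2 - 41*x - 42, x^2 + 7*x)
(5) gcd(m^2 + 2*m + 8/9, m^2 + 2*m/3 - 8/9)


(1) = gcd((t + 2)^2*(t + 3), (t - 2)*(t + 2)) = t + 2
(2) = gcd((p - 3)*(p - 4*sqrt(2))*(p + 5*sqrt(2)), (p - 7)*(p + 2)*(p + 5*sqrt(2))) = p + 5*sqrt(2)
(3) = gcd((q + 1)*(q - 6*I)*(q + 7*I), (q + 6)*(q - 8*I)*(q - 6*I)) = q - 6*I
(4) = gcd((x - 6)*(x + 1)*(x + 7), x*(x + 7)) = x + 7
(5) = gcd((m + 2/3)*(m + 4/3), (m - 2/3)*(m + 4/3)) = m + 4/3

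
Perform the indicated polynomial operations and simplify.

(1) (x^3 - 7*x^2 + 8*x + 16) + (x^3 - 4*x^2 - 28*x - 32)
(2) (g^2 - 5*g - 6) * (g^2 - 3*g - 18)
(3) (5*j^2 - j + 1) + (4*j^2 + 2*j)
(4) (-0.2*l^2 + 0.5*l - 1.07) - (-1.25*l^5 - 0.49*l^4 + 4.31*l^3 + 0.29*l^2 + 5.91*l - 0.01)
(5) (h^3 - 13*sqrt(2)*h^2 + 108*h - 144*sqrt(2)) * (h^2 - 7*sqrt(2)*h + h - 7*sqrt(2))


(1) = 2*x^3 - 11*x^2 - 20*x - 16
(2) = g^4 - 8*g^3 - 9*g^2 + 108*g + 108
(3) = 9*j^2 + j + 1
(4) = 1.25*l^5 + 0.49*l^4 - 4.31*l^3 - 0.49*l^2 - 5.41*l - 1.06
(5) = h^5 - 20*sqrt(2)*h^4 + h^4 - 20*sqrt(2)*h^3 + 290*h^3 - 900*sqrt(2)*h^2 + 290*h^2 - 900*sqrt(2)*h + 2016*h + 2016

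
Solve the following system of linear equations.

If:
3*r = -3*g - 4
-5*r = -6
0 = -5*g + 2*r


Then:
No Solution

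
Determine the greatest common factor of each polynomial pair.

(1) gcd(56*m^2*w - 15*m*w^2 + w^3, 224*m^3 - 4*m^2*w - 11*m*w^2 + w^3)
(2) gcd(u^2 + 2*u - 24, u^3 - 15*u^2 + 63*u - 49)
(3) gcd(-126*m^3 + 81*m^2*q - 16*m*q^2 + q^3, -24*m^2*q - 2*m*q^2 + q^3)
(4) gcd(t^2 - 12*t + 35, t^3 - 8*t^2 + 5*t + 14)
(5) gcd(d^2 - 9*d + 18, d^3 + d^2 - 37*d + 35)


(1) = gcd(w*(-8*m + w)*(-7*m + w), (-8*m + w)*(-7*m + w)*(4*m + w)) = 56*m^2 - 15*m*w + w^2
(2) = 1
(3) = -6*m + q
(4) = gcd((t - 7)*(t - 5), (t - 7)*(t - 2)*(t + 1)) = t - 7
(5) = gcd((d - 6)*(d - 3), (d - 5)*(d - 1)*(d + 7)) = 1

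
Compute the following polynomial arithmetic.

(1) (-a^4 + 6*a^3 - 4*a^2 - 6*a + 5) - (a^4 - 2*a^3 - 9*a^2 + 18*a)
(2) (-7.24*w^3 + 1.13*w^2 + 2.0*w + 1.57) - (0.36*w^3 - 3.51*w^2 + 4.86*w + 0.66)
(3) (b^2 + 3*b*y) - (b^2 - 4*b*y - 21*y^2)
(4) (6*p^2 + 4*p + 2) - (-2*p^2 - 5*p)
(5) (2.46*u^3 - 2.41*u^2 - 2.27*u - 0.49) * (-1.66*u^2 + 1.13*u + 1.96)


(1) = -2*a^4 + 8*a^3 + 5*a^2 - 24*a + 5
(2) = -7.6*w^3 + 4.64*w^2 - 2.86*w + 0.91
(3) = 7*b*y + 21*y^2
(4) = 8*p^2 + 9*p + 2
(5) = -4.0836*u^5 + 6.7804*u^4 + 5.8665*u^3 - 6.4753*u^2 - 5.0029*u - 0.9604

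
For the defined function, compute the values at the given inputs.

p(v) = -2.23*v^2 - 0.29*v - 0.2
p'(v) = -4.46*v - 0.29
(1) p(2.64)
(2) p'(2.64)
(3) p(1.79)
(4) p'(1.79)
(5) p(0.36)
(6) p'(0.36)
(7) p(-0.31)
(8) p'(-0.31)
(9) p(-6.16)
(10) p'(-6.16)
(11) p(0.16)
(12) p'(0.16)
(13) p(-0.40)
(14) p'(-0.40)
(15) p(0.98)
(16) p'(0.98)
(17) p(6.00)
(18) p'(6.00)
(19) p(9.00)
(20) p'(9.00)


(1) = -16.51
(2) = -12.06
(3) = -7.86
(4) = -8.27
(5) = -0.59
(6) = -1.90
(7) = -0.32
(8) = 1.09
(9) = -83.03
(10) = 27.18
(11) = -0.30
(12) = -1.00
(13) = -0.44
(14) = 1.49
(15) = -2.63
(16) = -4.66
(17) = -82.22
(18) = -27.05
(19) = -183.44
(20) = -40.43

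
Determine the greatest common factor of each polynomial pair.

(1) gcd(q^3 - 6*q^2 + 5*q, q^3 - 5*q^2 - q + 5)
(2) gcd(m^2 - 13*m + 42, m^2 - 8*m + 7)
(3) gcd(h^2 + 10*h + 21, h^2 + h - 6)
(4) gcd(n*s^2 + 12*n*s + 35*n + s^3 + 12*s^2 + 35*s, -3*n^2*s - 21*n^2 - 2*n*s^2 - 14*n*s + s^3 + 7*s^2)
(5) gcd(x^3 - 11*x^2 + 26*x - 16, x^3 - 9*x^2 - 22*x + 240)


(1) = gcd(q*(q - 5)*(q - 1), (q - 5)*(q - 1)*(q + 1)) = q^2 - 6*q + 5
(2) = gcd((m - 7)*(m - 6), (m - 7)*(m - 1)) = m - 7
(3) = gcd((h + 3)*(h + 7), (h - 2)*(h + 3)) = h + 3
(4) = gcd((n + s)*(s + 5)*(s + 7), (-3*n + s)*(n + s)*(s + 7)) = n*s + 7*n + s^2 + 7*s
(5) = x - 8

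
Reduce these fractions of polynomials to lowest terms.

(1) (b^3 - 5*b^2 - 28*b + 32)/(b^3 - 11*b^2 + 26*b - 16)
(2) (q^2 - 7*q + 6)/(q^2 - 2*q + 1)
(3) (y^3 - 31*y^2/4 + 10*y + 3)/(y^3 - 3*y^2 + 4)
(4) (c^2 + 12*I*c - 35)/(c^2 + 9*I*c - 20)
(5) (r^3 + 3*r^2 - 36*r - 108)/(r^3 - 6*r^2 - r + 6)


(1) = (b + 4)/(b - 2)
(2) = (q - 6)/(q - 1)
(3) = (4*y^2 - 23*y - 6)/(4*y^2 - 4*y - 8)
(4) = (c + 7*I)/(c + 4*I)
(5) = (r^2 + 9*r + 18)/(r^2 - 1)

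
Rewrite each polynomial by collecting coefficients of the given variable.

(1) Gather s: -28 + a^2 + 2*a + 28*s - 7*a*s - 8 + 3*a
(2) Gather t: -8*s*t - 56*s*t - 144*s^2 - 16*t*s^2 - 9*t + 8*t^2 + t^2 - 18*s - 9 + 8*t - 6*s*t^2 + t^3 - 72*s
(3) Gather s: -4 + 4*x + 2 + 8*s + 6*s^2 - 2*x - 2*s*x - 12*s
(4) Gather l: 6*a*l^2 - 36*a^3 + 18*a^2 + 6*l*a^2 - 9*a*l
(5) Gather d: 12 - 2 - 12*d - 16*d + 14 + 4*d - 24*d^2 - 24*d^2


(1) = a^2 + 5*a + s*(28 - 7*a) - 36
(2) = -144*s^2 - 90*s + t^3 + t^2*(9 - 6*s) + t*(-16*s^2 - 64*s - 1) - 9
(3) = 6*s^2 + s*(-2*x - 4) + 2*x - 2
(4) = -36*a^3 + 18*a^2 + 6*a*l^2 + l*(6*a^2 - 9*a)
(5) = -48*d^2 - 24*d + 24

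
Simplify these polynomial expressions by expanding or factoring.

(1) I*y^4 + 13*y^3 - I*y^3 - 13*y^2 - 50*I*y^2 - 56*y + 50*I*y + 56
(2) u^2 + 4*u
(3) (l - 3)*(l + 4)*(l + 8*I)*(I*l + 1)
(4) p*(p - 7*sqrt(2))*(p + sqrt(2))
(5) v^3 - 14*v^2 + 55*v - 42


(1) = (y - 7*I)*(y - 4*I)*(y - 2*I)*(I*y - I)
(2) = u*(u + 4)
(3) = I*l^4 - 7*l^3 + I*l^3 - 7*l^2 - 4*I*l^2 + 84*l + 8*I*l - 96*I
(4) = p^3 - 6*sqrt(2)*p^2 - 14*p
(5) = (v - 7)*(v - 6)*(v - 1)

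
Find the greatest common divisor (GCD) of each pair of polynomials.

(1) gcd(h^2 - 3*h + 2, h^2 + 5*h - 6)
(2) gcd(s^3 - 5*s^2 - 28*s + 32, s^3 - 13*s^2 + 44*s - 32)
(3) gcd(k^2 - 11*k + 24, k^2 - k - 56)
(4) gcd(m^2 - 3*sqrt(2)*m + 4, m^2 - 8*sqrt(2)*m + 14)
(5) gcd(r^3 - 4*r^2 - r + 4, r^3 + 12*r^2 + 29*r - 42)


(1) = h - 1
(2) = s^2 - 9*s + 8
(3) = k - 8
(4) = m - sqrt(2)
(5) = gcd((r - 4)*(r - 1)*(r + 1), (r - 1)*(r + 6)*(r + 7)) = r - 1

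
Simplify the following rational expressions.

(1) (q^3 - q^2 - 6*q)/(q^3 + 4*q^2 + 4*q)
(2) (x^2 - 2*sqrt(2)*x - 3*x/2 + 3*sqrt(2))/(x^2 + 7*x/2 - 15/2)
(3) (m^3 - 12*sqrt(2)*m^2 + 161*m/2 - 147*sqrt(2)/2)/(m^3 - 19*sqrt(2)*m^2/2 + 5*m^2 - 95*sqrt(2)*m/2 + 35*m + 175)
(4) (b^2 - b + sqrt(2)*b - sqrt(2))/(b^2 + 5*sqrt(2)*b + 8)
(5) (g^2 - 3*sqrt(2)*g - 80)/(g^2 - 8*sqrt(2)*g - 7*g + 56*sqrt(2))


(1) = (q - 3)/(q + 2)
(2) = (4*x - 8*sqrt(2))/(4*x + 20)
(3) = (4*m^2 - 20*sqrt(2)*m + 42)/(4*m^2 + m*(20 - 10*sqrt(2)) - 50*sqrt(2))
(4) = (b - 1)/(b + 4*sqrt(2))
(5) = (g + 5*sqrt(2))/(g - 7)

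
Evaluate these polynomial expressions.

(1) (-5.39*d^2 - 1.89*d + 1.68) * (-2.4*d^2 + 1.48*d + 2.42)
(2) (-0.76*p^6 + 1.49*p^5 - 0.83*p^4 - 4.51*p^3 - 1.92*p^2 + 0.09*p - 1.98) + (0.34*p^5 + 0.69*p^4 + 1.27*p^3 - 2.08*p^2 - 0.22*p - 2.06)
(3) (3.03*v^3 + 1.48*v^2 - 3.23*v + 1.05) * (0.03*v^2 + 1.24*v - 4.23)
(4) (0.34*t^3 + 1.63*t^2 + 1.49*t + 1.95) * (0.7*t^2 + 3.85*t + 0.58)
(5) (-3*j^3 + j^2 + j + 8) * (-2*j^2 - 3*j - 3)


(1) = 12.936*d^4 - 3.4412*d^3 - 19.873*d^2 - 2.0874*d + 4.0656
(2) = -0.76*p^6 + 1.83*p^5 - 0.14*p^4 - 3.24*p^3 - 4.0*p^2 - 0.13*p - 4.04
(3) = 0.0909*v^5 + 3.8016*v^4 - 11.0786*v^3 - 10.2341*v^2 + 14.9649*v - 4.4415
(4) = 0.238*t^5 + 2.45*t^4 + 7.5157*t^3 + 8.0469*t^2 + 8.3717*t + 1.131
(5) = 6*j^5 + 7*j^4 + 4*j^3 - 22*j^2 - 27*j - 24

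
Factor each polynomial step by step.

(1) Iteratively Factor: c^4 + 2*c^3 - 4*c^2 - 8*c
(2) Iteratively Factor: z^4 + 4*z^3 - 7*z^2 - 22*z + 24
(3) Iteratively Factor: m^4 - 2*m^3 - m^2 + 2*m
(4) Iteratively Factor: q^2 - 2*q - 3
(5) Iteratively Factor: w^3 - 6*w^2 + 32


(1) = (c)*(c^3 + 2*c^2 - 4*c - 8) = c*(c + 2)*(c^2 - 4) = c*(c - 2)*(c + 2)*(c + 2)
(2) = (z - 2)*(z^3 + 6*z^2 + 5*z - 12) = (z - 2)*(z + 3)*(z^2 + 3*z - 4) = (z - 2)*(z - 1)*(z + 3)*(z + 4)
(3) = (m + 1)*(m^3 - 3*m^2 + 2*m) = (m - 2)*(m + 1)*(m^2 - m) = m*(m - 2)*(m + 1)*(m - 1)
(4) = (q + 1)*(q - 3)
(5) = (w - 4)*(w^2 - 2*w - 8) = (w - 4)^2*(w + 2)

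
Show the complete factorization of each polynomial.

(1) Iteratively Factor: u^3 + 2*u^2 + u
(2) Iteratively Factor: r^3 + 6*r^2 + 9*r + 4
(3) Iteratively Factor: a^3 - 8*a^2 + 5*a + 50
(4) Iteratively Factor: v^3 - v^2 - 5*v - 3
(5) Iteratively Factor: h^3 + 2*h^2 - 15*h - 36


(1) = (u)*(u^2 + 2*u + 1) = u*(u + 1)*(u + 1)
(2) = (r + 4)*(r^2 + 2*r + 1) = (r + 1)*(r + 4)*(r + 1)
(3) = (a - 5)*(a^2 - 3*a - 10) = (a - 5)^2*(a + 2)
(4) = (v - 3)*(v^2 + 2*v + 1) = (v - 3)*(v + 1)*(v + 1)
(5) = (h + 3)*(h^2 - h - 12) = (h + 3)^2*(h - 4)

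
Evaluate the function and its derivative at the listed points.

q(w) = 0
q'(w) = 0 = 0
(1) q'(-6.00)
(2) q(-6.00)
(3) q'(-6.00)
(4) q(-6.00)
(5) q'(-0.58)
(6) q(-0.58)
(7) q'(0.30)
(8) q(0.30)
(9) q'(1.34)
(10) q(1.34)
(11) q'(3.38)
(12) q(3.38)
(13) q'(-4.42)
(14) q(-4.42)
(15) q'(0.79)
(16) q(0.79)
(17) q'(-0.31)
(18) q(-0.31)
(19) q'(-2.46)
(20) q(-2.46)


(1) = 0.00
(2) = 0.00
(3) = 0.00
(4) = 0.00
(5) = 0.00
(6) = 0.00
(7) = 0.00
(8) = 0.00
(9) = 0.00
(10) = 0.00
(11) = 0.00
(12) = 0.00
(13) = 0.00
(14) = 0.00
(15) = 0.00
(16) = 0.00
(17) = 0.00
(18) = 0.00
(19) = 0.00
(20) = 0.00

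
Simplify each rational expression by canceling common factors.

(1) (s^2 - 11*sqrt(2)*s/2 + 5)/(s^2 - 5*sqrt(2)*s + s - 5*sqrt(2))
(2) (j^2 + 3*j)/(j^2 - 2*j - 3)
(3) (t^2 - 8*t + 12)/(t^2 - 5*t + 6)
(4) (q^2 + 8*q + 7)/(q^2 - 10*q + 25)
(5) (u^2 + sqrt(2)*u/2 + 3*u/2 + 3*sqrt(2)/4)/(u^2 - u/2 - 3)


(1) = (2*s - sqrt(2))/(2*s + 2)
(2) = (j^2 + 3*j)/(j^2 - 2*j - 3)
(3) = (t - 6)/(t - 3)
(4) = (q^2 + 8*q + 7)/(q^2 - 10*q + 25)
(5) = (8*u + 4*sqrt(2))/(8*u - 16)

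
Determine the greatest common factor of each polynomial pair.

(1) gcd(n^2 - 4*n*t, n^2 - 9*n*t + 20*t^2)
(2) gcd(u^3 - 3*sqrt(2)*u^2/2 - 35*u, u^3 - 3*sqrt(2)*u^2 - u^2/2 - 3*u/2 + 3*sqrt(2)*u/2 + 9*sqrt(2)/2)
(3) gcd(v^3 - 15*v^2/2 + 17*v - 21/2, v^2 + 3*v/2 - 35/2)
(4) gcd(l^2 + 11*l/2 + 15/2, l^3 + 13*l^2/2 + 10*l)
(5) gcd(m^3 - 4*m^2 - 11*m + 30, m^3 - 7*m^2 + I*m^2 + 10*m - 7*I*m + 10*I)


(1) = -n + 4*t
(2) = 1
(3) = gcd((v - 7/2)*(v - 3)*(v - 1), (v - 7/2)*(v + 5)) = v - 7/2
(4) = l + 5/2
(5) = gcd((m - 5)*(m - 2)*(m + 3), (m - 5)*(m - 2)*(m + I)) = m^2 - 7*m + 10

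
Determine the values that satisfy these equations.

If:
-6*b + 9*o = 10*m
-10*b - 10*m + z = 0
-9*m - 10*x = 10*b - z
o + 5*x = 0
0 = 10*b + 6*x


Then:
b = 0
m = 0
o = 0
x = 0
z = 0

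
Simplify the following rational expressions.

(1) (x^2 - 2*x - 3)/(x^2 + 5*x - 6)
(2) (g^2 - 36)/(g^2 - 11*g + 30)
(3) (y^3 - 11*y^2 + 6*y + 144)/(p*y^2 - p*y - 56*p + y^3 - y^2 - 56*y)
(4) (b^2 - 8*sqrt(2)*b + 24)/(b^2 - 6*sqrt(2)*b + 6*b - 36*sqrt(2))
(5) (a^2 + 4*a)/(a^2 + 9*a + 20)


(1) = (x^2 - 2*x - 3)/(x^2 + 5*x - 6)
(2) = (g + 6)/(g - 5)
(3) = (y^2 - 3*y - 18)/(p*y + 7*p + y^2 + 7*y)
(4) = (b - 2*sqrt(2))/(b + 6)
(5) = a/(a + 5)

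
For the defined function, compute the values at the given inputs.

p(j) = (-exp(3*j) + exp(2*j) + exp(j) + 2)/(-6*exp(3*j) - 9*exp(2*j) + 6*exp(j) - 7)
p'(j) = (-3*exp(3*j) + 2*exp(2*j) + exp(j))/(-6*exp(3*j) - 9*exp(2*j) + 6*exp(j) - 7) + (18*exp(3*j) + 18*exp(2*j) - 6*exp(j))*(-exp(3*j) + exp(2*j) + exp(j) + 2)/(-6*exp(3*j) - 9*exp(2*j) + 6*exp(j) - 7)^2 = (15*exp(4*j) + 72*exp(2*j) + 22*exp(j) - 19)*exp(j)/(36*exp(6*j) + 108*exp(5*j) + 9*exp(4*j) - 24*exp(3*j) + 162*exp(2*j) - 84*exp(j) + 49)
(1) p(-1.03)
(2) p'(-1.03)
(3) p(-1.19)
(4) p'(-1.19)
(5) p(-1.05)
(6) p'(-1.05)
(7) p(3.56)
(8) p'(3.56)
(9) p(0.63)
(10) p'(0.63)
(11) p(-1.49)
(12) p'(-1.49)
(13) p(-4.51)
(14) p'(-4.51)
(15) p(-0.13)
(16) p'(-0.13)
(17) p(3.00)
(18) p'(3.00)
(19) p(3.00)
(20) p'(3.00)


(1) = -0.39
(2) = -0.02
(3) = -0.38
(4) = -0.04
(5) = -0.39
(6) = -0.02
(7) = 0.16
(8) = 0.01
(9) = -0.01
(10) = 0.19
(11) = -0.37
(12) = -0.06
(13) = -0.29
(14) = -0.00
(15) = -0.23
(16) = 0.35
(17) = 0.15
(18) = 0.02
(19) = 0.15
(20) = 0.02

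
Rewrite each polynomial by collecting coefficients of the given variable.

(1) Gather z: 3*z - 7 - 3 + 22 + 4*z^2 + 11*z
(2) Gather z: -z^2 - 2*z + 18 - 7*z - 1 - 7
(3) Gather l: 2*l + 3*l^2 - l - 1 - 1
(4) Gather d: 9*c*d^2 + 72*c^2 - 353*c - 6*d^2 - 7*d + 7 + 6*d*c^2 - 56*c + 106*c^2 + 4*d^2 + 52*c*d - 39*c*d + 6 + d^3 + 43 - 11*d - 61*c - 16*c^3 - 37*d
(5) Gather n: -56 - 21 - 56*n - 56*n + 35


(1) = 4*z^2 + 14*z + 12
(2) = -z^2 - 9*z + 10
(3) = 3*l^2 + l - 2
(4) = -16*c^3 + 178*c^2 - 470*c + d^3 + d^2*(9*c - 2) + d*(6*c^2 + 13*c - 55) + 56
(5) = -112*n - 42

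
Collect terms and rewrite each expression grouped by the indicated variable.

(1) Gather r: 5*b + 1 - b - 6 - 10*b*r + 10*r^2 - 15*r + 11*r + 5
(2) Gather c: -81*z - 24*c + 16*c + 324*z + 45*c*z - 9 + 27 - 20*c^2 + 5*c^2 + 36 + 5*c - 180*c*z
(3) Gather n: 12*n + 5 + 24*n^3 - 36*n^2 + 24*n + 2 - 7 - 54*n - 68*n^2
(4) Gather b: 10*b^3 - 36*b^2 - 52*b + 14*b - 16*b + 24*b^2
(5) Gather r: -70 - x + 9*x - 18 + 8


(1) = 4*b + 10*r^2 + r*(-10*b - 4)
(2) = -15*c^2 + c*(-135*z - 3) + 243*z + 54
(3) = 24*n^3 - 104*n^2 - 18*n
(4) = 10*b^3 - 12*b^2 - 54*b
(5) = 8*x - 80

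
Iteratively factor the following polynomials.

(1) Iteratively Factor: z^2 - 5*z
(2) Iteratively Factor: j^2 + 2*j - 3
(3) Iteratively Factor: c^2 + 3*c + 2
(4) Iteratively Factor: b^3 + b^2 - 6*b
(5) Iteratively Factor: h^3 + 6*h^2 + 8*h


(1) = (z)*(z - 5)
(2) = (j - 1)*(j + 3)
(3) = (c + 2)*(c + 1)
(4) = (b)*(b^2 + b - 6) = b*(b + 3)*(b - 2)
(5) = (h + 4)*(h^2 + 2*h) = h*(h + 4)*(h + 2)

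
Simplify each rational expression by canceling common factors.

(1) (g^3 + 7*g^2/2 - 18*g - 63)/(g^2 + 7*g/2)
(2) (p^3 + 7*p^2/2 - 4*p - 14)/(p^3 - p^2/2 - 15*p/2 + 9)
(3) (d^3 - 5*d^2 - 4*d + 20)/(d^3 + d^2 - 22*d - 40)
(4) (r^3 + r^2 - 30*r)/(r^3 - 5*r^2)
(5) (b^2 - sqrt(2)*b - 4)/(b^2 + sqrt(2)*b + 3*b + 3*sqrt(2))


(1) = (g^2 - 18)/g
(2) = (2*p^2 + 11*p + 14)/(2*p^2 + 3*p - 9)
(3) = (d - 2)/(d + 4)
(4) = (r + 6)/r
(5) = (b - 2*sqrt(2))/(b + 3)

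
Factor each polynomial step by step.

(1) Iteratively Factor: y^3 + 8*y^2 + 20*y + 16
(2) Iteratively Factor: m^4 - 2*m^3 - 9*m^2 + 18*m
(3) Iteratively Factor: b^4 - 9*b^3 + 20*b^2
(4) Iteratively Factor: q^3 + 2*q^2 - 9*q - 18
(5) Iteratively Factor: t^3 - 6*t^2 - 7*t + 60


(1) = (y + 2)*(y^2 + 6*y + 8) = (y + 2)^2*(y + 4)
(2) = (m - 2)*(m^3 - 9*m) = (m - 2)*(m + 3)*(m^2 - 3*m) = (m - 3)*(m - 2)*(m + 3)*(m)
(3) = (b - 4)*(b^3 - 5*b^2) = (b - 5)*(b - 4)*(b^2) = b*(b - 5)*(b - 4)*(b)
(4) = (q - 3)*(q^2 + 5*q + 6) = (q - 3)*(q + 2)*(q + 3)
(5) = (t - 4)*(t^2 - 2*t - 15) = (t - 5)*(t - 4)*(t + 3)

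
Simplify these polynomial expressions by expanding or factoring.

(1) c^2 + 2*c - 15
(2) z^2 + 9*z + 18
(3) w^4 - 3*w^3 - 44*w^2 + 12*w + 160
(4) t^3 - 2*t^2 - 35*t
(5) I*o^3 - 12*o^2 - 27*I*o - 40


(1) = (c - 3)*(c + 5)
(2) = (z + 3)*(z + 6)
(3) = (w - 8)*(w - 2)*(w + 2)*(w + 5)
(4) = t*(t - 7)*(t + 5)
(5) = (o + 5*I)*(o + 8*I)*(I*o + 1)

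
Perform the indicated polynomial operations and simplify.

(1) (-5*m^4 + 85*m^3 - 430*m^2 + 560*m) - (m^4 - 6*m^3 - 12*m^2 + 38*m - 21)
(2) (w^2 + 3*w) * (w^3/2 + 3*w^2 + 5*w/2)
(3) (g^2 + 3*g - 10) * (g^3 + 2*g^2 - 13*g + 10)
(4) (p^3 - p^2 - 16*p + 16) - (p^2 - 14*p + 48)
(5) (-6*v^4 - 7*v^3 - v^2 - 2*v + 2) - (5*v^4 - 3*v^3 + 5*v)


(1) = -6*m^4 + 91*m^3 - 418*m^2 + 522*m + 21
(2) = w^5/2 + 9*w^4/2 + 23*w^3/2 + 15*w^2/2
(3) = g^5 + 5*g^4 - 17*g^3 - 49*g^2 + 160*g - 100
(4) = p^3 - 2*p^2 - 2*p - 32
(5) = -11*v^4 - 4*v^3 - v^2 - 7*v + 2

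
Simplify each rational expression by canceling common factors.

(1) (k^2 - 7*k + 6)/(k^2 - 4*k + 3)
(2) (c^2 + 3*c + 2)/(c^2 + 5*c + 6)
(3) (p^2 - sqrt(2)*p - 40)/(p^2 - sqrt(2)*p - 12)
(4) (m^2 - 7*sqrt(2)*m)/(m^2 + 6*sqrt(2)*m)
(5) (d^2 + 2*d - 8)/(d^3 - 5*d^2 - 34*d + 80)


(1) = (k - 6)/(k - 3)
(2) = (c + 1)/(c + 3)
(3) = (p^2 - sqrt(2)*p - 40)/(p^2 - sqrt(2)*p - 12)
(4) = (m - 7*sqrt(2))/(m + 6*sqrt(2))
(5) = (d + 4)/(d^2 - 3*d - 40)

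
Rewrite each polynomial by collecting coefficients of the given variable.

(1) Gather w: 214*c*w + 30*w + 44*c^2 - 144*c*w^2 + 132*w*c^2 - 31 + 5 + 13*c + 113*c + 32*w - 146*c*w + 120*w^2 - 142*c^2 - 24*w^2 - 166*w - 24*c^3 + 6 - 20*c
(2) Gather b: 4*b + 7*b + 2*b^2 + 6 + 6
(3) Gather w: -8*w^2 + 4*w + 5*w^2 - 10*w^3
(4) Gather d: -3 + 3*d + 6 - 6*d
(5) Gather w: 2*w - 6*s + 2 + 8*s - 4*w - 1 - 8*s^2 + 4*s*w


(1) = -24*c^3 - 98*c^2 + 106*c + w^2*(96 - 144*c) + w*(132*c^2 + 68*c - 104) - 20
(2) = 2*b^2 + 11*b + 12
(3) = -10*w^3 - 3*w^2 + 4*w
(4) = 3 - 3*d
(5) = -8*s^2 + 2*s + w*(4*s - 2) + 1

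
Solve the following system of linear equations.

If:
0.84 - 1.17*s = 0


Then:
s = 0.72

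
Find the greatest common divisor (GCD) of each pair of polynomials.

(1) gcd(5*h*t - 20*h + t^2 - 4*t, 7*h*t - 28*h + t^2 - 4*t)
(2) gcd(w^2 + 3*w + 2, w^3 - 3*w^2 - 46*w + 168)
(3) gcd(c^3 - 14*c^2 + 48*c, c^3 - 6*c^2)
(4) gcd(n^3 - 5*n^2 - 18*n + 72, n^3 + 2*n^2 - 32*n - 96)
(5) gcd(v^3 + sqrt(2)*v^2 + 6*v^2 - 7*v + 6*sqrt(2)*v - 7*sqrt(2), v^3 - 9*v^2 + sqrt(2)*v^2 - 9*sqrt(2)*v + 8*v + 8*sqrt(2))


(1) = t - 4
(2) = 1
(3) = c^2 - 6*c
(4) = n^2 - 2*n - 24
(5) = gcd((v - 1)*(v + 7)*(v + sqrt(2)), (v - 8)*(v - 1)*(v + sqrt(2))) = v^2 + v*(-1 + sqrt(2)) - sqrt(2)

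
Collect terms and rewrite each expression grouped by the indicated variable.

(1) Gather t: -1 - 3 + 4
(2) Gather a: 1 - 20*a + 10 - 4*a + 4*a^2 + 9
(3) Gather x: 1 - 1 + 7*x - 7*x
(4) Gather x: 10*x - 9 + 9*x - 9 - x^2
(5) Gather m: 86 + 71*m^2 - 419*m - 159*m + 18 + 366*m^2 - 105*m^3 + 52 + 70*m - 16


(1) = 0
(2) = 4*a^2 - 24*a + 20
(3) = 0
(4) = -x^2 + 19*x - 18
(5) = -105*m^3 + 437*m^2 - 508*m + 140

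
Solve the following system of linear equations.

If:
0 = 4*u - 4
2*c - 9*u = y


Then:
c = y/2 + 9/2
u = 1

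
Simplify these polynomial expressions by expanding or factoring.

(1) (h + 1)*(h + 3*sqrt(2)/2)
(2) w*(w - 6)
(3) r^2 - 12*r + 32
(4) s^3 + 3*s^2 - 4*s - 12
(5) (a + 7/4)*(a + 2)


(1) = h^2 + h + 3*sqrt(2)*h/2 + 3*sqrt(2)/2
(2) = w^2 - 6*w
(3) = (r - 8)*(r - 4)
(4) = (s - 2)*(s + 2)*(s + 3)
(5) = a^2 + 15*a/4 + 7/2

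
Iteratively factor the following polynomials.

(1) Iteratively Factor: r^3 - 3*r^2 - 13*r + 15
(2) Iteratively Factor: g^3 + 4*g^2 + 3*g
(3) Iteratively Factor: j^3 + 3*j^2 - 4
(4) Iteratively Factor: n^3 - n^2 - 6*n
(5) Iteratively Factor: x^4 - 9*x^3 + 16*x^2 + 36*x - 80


(1) = (r + 3)*(r^2 - 6*r + 5) = (r - 5)*(r + 3)*(r - 1)
(2) = (g + 1)*(g^2 + 3*g) = (g + 1)*(g + 3)*(g)
(3) = (j - 1)*(j^2 + 4*j + 4) = (j - 1)*(j + 2)*(j + 2)
(4) = (n)*(n^2 - n - 6) = n*(n - 3)*(n + 2)
(5) = (x + 2)*(x^3 - 11*x^2 + 38*x - 40) = (x - 5)*(x + 2)*(x^2 - 6*x + 8) = (x - 5)*(x - 2)*(x + 2)*(x - 4)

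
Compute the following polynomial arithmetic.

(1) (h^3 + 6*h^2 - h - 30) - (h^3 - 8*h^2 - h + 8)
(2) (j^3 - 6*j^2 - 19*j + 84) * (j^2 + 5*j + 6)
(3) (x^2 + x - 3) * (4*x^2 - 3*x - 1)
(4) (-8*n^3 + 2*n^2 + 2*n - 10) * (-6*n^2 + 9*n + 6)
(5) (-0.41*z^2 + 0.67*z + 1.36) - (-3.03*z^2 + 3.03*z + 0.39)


(1) = 14*h^2 - 38
(2) = j^5 - j^4 - 43*j^3 - 47*j^2 + 306*j + 504
(3) = 4*x^4 + x^3 - 16*x^2 + 8*x + 3
(4) = 48*n^5 - 84*n^4 - 42*n^3 + 90*n^2 - 78*n - 60
(5) = 2.62*z^2 - 2.36*z + 0.97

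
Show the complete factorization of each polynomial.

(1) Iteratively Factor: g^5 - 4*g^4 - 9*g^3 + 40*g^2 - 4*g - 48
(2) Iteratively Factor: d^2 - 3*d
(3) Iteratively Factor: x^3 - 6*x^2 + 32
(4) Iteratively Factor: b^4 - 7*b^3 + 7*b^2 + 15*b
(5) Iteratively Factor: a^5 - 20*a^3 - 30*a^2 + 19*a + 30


(1) = (g - 2)*(g^4 - 2*g^3 - 13*g^2 + 14*g + 24) = (g - 4)*(g - 2)*(g^3 + 2*g^2 - 5*g - 6) = (g - 4)*(g - 2)^2*(g^2 + 4*g + 3) = (g - 4)*(g - 2)^2*(g + 1)*(g + 3)
(2) = (d)*(d - 3)
(3) = (x - 4)*(x^2 - 2*x - 8) = (x - 4)^2*(x + 2)
(4) = (b + 1)*(b^3 - 8*b^2 + 15*b) = (b - 5)*(b + 1)*(b^2 - 3*b) = b*(b - 5)*(b + 1)*(b - 3)
(5) = (a + 3)*(a^4 - 3*a^3 - 11*a^2 + 3*a + 10) = (a - 1)*(a + 3)*(a^3 - 2*a^2 - 13*a - 10) = (a - 1)*(a + 2)*(a + 3)*(a^2 - 4*a - 5) = (a - 5)*(a - 1)*(a + 2)*(a + 3)*(a + 1)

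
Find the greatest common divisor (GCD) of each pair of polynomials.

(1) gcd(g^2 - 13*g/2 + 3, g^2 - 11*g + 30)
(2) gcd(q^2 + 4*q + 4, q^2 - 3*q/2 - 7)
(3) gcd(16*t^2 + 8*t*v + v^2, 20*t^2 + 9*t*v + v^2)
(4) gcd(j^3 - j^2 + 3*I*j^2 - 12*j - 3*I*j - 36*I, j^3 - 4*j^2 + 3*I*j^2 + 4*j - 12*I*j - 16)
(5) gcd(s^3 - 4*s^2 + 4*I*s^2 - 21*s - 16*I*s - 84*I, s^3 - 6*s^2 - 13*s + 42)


(1) = g - 6
(2) = q + 2
(3) = gcd((4*t + v)^2, (4*t + v)*(5*t + v)) = 4*t + v
(4) = j - 4
(5) = gcd((s - 7)*(s + 3)*(s + 4*I), (s - 7)*(s - 2)*(s + 3)) = s^2 - 4*s - 21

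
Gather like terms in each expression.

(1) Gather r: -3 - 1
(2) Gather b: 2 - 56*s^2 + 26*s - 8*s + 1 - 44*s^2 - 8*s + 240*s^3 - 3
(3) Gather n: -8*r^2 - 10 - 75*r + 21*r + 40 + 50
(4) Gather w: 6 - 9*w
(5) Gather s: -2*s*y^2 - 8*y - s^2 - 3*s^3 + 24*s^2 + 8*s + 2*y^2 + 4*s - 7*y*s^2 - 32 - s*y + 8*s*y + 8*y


(1) = -4
(2) = 240*s^3 - 100*s^2 + 10*s
(3) = -8*r^2 - 54*r + 80
(4) = 6 - 9*w
(5) = -3*s^3 + s^2*(23 - 7*y) + s*(-2*y^2 + 7*y + 12) + 2*y^2 - 32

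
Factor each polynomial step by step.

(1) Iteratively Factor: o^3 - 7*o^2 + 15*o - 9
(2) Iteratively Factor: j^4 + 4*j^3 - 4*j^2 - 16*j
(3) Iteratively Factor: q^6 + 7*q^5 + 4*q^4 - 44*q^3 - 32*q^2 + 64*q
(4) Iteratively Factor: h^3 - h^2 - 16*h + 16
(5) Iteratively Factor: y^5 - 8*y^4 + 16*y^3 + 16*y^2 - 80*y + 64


(1) = (o - 3)*(o^2 - 4*o + 3) = (o - 3)*(o - 1)*(o - 3)
(2) = (j)*(j^3 + 4*j^2 - 4*j - 16) = j*(j + 2)*(j^2 + 2*j - 8) = j*(j + 2)*(j + 4)*(j - 2)
(3) = (q)*(q^5 + 7*q^4 + 4*q^3 - 44*q^2 - 32*q + 64) = q*(q - 1)*(q^4 + 8*q^3 + 12*q^2 - 32*q - 64) = q*(q - 1)*(q + 4)*(q^3 + 4*q^2 - 4*q - 16) = q*(q - 1)*(q + 4)^2*(q^2 - 4) = q*(q - 2)*(q - 1)*(q + 4)^2*(q + 2)
(4) = (h + 4)*(h^2 - 5*h + 4) = (h - 1)*(h + 4)*(h - 4)
(5) = (y - 2)*(y^4 - 6*y^3 + 4*y^2 + 24*y - 32) = (y - 2)^2*(y^3 - 4*y^2 - 4*y + 16) = (y - 2)^2*(y + 2)*(y^2 - 6*y + 8) = (y - 2)^3*(y + 2)*(y - 4)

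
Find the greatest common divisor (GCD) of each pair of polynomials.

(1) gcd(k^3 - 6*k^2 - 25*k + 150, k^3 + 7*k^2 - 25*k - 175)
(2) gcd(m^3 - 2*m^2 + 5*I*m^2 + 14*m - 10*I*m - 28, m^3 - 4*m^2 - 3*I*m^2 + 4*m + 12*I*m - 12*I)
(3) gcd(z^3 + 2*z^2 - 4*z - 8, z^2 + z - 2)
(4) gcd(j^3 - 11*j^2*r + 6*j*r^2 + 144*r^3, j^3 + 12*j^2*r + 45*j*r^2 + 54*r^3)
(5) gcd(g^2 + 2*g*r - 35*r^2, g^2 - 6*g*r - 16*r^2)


(1) = k^2 - 25
(2) = m - 2
(3) = z + 2
(4) = j + 3*r
(5) = gcd((g - 5*r)*(g + 7*r), (g - 8*r)*(g + 2*r)) = 1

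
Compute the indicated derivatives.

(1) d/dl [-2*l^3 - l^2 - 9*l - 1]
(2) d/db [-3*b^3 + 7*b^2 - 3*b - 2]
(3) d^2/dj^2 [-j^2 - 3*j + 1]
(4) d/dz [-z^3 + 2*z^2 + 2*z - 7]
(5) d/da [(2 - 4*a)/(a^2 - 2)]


(1) = -6*l^2 - 2*l - 9
(2) = -9*b^2 + 14*b - 3
(3) = -2
(4) = -3*z^2 + 4*z + 2
(5) = 4*(a^2 - a + 2)/(a^4 - 4*a^2 + 4)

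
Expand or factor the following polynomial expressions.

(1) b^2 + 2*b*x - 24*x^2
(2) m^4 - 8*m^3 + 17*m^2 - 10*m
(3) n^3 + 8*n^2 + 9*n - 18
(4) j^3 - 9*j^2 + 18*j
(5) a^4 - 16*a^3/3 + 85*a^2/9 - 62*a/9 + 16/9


(1) = (b - 4*x)*(b + 6*x)
(2) = m*(m - 5)*(m - 2)*(m - 1)
(3) = (n - 1)*(n + 3)*(n + 6)
(4) = j*(j - 6)*(j - 3)
(5) = (a - 8/3)*(a - 1)^2*(a - 2/3)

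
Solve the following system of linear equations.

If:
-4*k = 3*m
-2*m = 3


Then:
k = 9/8
m = -3/2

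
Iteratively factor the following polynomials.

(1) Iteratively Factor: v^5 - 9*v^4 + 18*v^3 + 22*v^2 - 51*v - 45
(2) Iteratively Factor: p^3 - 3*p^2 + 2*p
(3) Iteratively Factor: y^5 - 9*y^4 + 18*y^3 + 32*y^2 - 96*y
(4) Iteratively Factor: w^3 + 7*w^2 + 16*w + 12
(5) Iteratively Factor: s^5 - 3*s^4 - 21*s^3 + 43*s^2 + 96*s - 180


(1) = (v + 1)*(v^4 - 10*v^3 + 28*v^2 - 6*v - 45) = (v - 3)*(v + 1)*(v^3 - 7*v^2 + 7*v + 15) = (v - 5)*(v - 3)*(v + 1)*(v^2 - 2*v - 3) = (v - 5)*(v - 3)^2*(v + 1)*(v + 1)
(2) = (p)*(p^2 - 3*p + 2) = p*(p - 2)*(p - 1)
(3) = (y - 4)*(y^4 - 5*y^3 - 2*y^2 + 24*y) = y*(y - 4)*(y^3 - 5*y^2 - 2*y + 24) = y*(y - 4)*(y - 3)*(y^2 - 2*y - 8) = y*(y - 4)*(y - 3)*(y + 2)*(y - 4)
(4) = (w + 3)*(w^2 + 4*w + 4) = (w + 2)*(w + 3)*(w + 2)
(5) = (s - 2)*(s^4 - s^3 - 23*s^2 - 3*s + 90) = (s - 2)*(s + 3)*(s^3 - 4*s^2 - 11*s + 30) = (s - 2)^2*(s + 3)*(s^2 - 2*s - 15) = (s - 5)*(s - 2)^2*(s + 3)*(s + 3)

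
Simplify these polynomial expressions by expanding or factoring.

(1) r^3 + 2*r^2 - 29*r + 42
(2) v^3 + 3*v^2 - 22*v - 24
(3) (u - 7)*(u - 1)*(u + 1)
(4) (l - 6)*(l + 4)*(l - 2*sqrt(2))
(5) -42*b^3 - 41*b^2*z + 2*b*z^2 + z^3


(1) = (r - 3)*(r - 2)*(r + 7)
(2) = (v - 4)*(v + 1)*(v + 6)
(3) = u^3 - 7*u^2 - u + 7
(4) = l^3 - 2*sqrt(2)*l^2 - 2*l^2 - 24*l + 4*sqrt(2)*l + 48*sqrt(2)
(5) = (-6*b + z)*(b + z)*(7*b + z)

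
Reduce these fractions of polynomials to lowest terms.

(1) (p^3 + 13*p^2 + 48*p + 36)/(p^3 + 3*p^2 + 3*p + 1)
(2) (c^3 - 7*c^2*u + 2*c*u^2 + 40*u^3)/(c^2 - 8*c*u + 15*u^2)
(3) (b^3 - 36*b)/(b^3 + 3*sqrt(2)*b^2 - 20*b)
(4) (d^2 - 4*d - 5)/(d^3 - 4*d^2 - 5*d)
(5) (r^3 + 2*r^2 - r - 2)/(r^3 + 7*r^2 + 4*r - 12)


(1) = (p^2 + 12*p + 36)/(p^2 + 2*p + 1)
(2) = (-c^2 + 2*c*u + 8*u^2)/(-c + 3*u)
(3) = (b^2 - 36)/(b^2 + 3*sqrt(2)*b - 20)
(4) = 1/d
(5) = (r + 1)/(r + 6)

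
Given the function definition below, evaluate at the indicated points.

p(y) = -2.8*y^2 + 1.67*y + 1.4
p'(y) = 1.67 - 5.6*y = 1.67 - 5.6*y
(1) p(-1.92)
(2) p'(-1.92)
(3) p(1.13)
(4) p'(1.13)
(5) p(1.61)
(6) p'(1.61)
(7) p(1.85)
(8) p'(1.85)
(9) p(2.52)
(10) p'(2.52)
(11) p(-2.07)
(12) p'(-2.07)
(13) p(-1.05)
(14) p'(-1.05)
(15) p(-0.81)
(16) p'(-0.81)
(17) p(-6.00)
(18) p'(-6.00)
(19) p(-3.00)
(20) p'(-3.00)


(1) = -12.13
(2) = 12.42
(3) = -0.29
(4) = -4.66
(5) = -3.17
(6) = -7.35
(7) = -5.09
(8) = -8.69
(9) = -12.17
(10) = -12.44
(11) = -14.05
(12) = 13.26
(13) = -3.44
(14) = 7.55
(15) = -1.79
(16) = 6.21
(17) = -109.42
(18) = 35.27
(19) = -28.81
(20) = 18.47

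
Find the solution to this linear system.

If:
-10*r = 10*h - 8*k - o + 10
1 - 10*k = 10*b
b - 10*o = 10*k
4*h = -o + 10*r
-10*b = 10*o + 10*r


Then:
b = 261/1387
h = -5303/6935
k = -1223/13870
o = 742/6935
r = -2047/6935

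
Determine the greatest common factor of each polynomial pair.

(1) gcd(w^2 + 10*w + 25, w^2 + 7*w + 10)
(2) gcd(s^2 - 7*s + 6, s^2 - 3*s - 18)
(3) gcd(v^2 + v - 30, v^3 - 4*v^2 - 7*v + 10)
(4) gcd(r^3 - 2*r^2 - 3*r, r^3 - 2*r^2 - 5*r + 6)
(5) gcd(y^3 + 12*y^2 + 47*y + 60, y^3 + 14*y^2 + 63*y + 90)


(1) = gcd((w + 5)^2, (w + 2)*(w + 5)) = w + 5
(2) = s - 6
(3) = v - 5
(4) = gcd(r*(r - 3)*(r + 1), (r - 3)*(r - 1)*(r + 2)) = r - 3
(5) = gcd((y + 3)*(y + 4)*(y + 5), (y + 3)*(y + 5)*(y + 6)) = y^2 + 8*y + 15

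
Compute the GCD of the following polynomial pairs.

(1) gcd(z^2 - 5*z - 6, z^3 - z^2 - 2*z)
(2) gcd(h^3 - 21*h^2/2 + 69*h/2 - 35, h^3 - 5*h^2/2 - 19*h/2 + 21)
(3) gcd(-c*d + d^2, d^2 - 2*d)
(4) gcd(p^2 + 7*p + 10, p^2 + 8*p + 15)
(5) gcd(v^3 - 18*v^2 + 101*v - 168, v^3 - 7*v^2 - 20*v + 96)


(1) = z + 1
(2) = h^2 - 11*h/2 + 7
(3) = gcd(d*(-c + d), d*(d - 2)) = d
(4) = p + 5
(5) = gcd((v - 8)*(v - 7)*(v - 3), (v - 8)*(v - 3)*(v + 4)) = v^2 - 11*v + 24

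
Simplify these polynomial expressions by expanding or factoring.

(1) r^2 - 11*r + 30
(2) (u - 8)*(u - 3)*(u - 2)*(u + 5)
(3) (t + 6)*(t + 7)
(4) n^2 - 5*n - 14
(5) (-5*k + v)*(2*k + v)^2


(1) = (r - 6)*(r - 5)
(2) = u^4 - 8*u^3 - 19*u^2 + 182*u - 240
(3) = t^2 + 13*t + 42
(4) = (n - 7)*(n + 2)
(5) = -20*k^3 - 16*k^2*v - k*v^2 + v^3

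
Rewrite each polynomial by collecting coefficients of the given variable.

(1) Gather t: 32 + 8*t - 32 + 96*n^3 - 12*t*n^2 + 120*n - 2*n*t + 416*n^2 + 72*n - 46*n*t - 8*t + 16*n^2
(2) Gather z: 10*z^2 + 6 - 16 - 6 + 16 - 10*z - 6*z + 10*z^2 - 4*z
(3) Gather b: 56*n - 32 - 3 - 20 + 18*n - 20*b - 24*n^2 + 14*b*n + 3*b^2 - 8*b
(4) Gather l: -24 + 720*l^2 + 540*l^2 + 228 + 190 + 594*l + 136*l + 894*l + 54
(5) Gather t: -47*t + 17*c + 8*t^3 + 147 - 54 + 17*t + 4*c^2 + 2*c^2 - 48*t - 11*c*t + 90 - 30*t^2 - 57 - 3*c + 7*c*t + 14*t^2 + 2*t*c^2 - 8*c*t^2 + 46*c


(1) = 96*n^3 + 432*n^2 + 192*n + t*(-12*n^2 - 48*n)
(2) = 20*z^2 - 20*z
(3) = 3*b^2 + b*(14*n - 28) - 24*n^2 + 74*n - 55
(4) = 1260*l^2 + 1624*l + 448
(5) = 6*c^2 + 60*c + 8*t^3 + t^2*(-8*c - 16) + t*(2*c^2 - 4*c - 78) + 126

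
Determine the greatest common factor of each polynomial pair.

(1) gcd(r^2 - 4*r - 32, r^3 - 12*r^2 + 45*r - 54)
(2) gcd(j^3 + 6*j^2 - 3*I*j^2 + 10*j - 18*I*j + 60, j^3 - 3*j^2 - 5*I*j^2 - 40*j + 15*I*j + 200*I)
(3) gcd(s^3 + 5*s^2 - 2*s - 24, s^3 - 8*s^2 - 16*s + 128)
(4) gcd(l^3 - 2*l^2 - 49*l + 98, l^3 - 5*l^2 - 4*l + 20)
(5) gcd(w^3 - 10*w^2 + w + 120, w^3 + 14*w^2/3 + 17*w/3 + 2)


(1) = gcd((r - 8)*(r + 4), (r - 6)*(r - 3)^2) = 1
(2) = j - 5*I
(3) = gcd((s - 2)*(s + 3)*(s + 4), (s - 8)*(s - 4)*(s + 4)) = s + 4
(4) = l - 2
(5) = gcd((w - 8)*(w - 5)*(w + 3), (w + 2/3)*(w + 1)*(w + 3)) = w + 3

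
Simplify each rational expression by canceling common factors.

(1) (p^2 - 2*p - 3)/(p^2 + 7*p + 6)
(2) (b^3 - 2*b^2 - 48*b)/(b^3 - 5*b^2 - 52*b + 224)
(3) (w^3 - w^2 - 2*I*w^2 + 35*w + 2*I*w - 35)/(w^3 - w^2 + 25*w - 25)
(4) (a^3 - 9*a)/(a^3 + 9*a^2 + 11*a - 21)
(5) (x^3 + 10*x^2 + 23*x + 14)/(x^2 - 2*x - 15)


(1) = (p - 3)/(p + 6)
(2) = (b^2 + 6*b)/(b^2 + 3*b - 28)
(3) = (w - 7*I)/(w - 5*I)
(4) = (a^2 - 3*a)/(a^2 + 6*a - 7)
(5) = (x^3 + 10*x^2 + 23*x + 14)/(x^2 - 2*x - 15)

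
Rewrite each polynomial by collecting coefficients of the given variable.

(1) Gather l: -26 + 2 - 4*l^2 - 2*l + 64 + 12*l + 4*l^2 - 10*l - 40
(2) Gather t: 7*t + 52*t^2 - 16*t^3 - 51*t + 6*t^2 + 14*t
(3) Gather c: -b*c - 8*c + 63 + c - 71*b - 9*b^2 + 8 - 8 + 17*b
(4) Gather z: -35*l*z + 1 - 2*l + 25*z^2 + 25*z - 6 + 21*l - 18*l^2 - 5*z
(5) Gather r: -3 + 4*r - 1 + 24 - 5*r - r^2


(1) = 0
(2) = -16*t^3 + 58*t^2 - 30*t
(3) = -9*b^2 - 54*b + c*(-b - 7) + 63
(4) = -18*l^2 + 19*l + 25*z^2 + z*(20 - 35*l) - 5
(5) = -r^2 - r + 20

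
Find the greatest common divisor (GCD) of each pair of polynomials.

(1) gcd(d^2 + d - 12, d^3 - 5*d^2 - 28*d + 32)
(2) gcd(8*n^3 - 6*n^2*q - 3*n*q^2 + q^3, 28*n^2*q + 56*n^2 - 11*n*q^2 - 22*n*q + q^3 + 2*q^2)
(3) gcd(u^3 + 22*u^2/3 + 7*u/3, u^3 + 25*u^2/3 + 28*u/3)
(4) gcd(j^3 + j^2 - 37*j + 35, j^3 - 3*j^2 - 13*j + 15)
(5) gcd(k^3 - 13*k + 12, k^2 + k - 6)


(1) = gcd((d - 3)*(d + 4), (d - 8)*(d - 1)*(d + 4)) = d + 4
(2) = -4*n + q
(3) = gcd(u*(u + 1/3)*(u + 7), u*(u + 4/3)*(u + 7)) = u^2 + 7*u
(4) = gcd((j - 5)*(j - 1)*(j + 7), (j - 5)*(j - 1)*(j + 3)) = j^2 - 6*j + 5
(5) = gcd((k - 3)*(k - 1)*(k + 4), (k - 2)*(k + 3)) = 1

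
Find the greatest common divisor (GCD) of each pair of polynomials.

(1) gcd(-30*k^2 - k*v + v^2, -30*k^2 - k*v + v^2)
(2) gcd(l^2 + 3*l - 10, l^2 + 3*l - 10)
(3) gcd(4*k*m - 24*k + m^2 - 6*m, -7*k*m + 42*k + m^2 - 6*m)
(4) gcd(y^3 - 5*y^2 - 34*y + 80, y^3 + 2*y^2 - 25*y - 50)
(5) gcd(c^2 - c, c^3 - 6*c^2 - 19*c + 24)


(1) = gcd((-6*k + v)*(5*k + v), (-6*k + v)*(5*k + v)) = -30*k^2 - k*v + v^2
(2) = gcd((l - 2)*(l + 5), (l - 2)*(l + 5)) = l^2 + 3*l - 10
(3) = gcd((4*k + m)*(m - 6), (-7*k + m)*(m - 6)) = m - 6
(4) = gcd((y - 8)*(y - 2)*(y + 5), (y - 5)*(y + 2)*(y + 5)) = y + 5
(5) = c - 1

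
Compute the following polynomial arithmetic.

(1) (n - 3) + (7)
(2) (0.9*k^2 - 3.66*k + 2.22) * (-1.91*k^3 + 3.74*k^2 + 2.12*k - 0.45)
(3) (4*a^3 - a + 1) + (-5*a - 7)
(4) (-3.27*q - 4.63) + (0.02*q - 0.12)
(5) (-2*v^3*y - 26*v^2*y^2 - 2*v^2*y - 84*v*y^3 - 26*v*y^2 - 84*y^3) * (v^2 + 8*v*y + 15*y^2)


(1) = n + 4
(2) = -1.719*k^5 + 10.3566*k^4 - 16.0206*k^3 + 0.1386*k^2 + 6.3534*k - 0.999
(3) = 4*a^3 - 6*a - 6
(4) = -3.25*q - 4.75
(5) = -2*v^5*y - 42*v^4*y^2 - 2*v^4*y - 322*v^3*y^3 - 42*v^3*y^2 - 1062*v^2*y^4 - 322*v^2*y^3 - 1260*v*y^5 - 1062*v*y^4 - 1260*y^5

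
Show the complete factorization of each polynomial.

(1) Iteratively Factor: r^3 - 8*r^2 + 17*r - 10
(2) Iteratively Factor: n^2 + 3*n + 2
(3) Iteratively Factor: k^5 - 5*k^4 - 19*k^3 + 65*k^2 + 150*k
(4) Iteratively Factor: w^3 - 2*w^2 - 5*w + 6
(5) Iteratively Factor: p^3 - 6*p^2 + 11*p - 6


(1) = (r - 2)*(r^2 - 6*r + 5) = (r - 2)*(r - 1)*(r - 5)
(2) = (n + 1)*(n + 2)
(3) = (k)*(k^4 - 5*k^3 - 19*k^2 + 65*k + 150) = k*(k + 2)*(k^3 - 7*k^2 - 5*k + 75) = k*(k - 5)*(k + 2)*(k^2 - 2*k - 15) = k*(k - 5)^2*(k + 2)*(k + 3)
(4) = (w + 2)*(w^2 - 4*w + 3) = (w - 3)*(w + 2)*(w - 1)
(5) = (p - 2)*(p^2 - 4*p + 3) = (p - 2)*(p - 1)*(p - 3)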